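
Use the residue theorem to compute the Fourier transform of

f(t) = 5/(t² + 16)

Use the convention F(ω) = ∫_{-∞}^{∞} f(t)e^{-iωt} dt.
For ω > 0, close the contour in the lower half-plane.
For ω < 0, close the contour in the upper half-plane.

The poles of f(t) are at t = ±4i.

Let g(z) = f(z)e^{-iωz}; for large |z| the factor e^{-iωz} decays in the lower half-plane when ω > 0 and in the upper half-plane when ω < 0.

Case ω > 0 (lower half-plane, clockwise contour ⇒ F(ω) = -2πi·ΣRes):
  Res_{z = - 4 i} g(z) = \frac{5 i e^{- 4 \omega}}{8}
  F(ω) = -2πi·ΣRes = \frac{5 \pi e^{- 4 \omega}}{4}

Case ω < 0 (upper half-plane, counterclockwise contour ⇒ F(ω) = +2πi·ΣRes):
  Res_{z = 4 i} g(z) = - \frac{5 i e^{4 \omega}}{8}
  F(ω) = 2πi·ΣRes = \frac{5 \pi e^{4 \omega}}{4}

Both cases combine into a single formula in |ω|:

F(ω) = \frac{5 \pi e^{- 4 \left|{\omega}\right|}}{4}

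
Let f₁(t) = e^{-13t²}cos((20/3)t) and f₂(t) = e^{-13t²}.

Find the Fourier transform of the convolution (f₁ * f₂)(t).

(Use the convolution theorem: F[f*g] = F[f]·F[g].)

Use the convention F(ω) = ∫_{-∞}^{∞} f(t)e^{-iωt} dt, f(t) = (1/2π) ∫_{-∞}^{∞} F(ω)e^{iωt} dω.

F[f₁*f₂](ω) = \frac{\pi \left(e^{\frac{20 \omega}{39}} + 1\right) e^{- \frac{\omega^{2}}{26} - \frac{10 \omega}{39} - \frac{100}{117}}}{26}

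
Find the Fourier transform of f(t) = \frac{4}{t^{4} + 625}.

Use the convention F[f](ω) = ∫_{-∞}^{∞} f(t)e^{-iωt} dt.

F(ω) = \frac{4 \pi e^{- \frac{5 \sqrt{2} \left|{\omega}\right|}{2}} \sin{\left(\frac{5 \sqrt{2} \left|{\omega}\right|}{2} + \frac{\pi}{4} \right)}}{125}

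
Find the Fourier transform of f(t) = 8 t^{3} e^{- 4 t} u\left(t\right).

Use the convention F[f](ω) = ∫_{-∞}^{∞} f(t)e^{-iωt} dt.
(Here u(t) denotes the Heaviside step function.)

F(ω) = \frac{48}{\left(i \omega + 4\right)^{4}}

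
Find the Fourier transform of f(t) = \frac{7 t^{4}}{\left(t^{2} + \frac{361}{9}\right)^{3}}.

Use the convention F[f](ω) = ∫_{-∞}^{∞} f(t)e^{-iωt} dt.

F(ω) = \frac{7 \pi \left(361 \omega^{2} - 285 \left|{\omega}\right| + 27\right) e^{- \frac{19 \left|{\omega}\right|}{3}}}{456}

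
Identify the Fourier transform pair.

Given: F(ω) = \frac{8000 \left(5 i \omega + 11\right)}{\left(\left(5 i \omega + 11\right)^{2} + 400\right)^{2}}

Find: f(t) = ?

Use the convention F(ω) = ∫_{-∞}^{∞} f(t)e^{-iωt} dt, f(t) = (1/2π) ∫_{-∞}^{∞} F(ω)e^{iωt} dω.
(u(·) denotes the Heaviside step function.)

f(t) = 8 t e^{- \frac{11 t}{5}} \sin{\left(4 t \right)} u\left(t\right)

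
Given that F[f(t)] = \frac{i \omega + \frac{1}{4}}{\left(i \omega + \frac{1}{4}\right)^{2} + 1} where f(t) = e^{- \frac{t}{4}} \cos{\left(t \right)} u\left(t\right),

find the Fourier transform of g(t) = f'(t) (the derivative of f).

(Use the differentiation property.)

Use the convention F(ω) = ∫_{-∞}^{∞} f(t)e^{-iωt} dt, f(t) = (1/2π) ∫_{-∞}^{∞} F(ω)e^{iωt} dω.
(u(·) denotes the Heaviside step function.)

F[g](ω) = \frac{4 \omega \left(4 \omega - i\right)}{16 \omega^{2} - 8 i \omega - 17}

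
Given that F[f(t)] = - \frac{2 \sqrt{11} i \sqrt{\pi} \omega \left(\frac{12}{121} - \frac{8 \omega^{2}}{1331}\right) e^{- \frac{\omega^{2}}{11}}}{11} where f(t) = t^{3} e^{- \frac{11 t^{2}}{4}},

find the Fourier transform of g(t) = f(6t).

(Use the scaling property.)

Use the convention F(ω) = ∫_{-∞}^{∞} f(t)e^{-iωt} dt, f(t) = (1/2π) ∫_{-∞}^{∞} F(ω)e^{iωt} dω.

F[g](ω) = \frac{\sqrt{11} i \sqrt{\pi} \omega \left(\omega^{2} - 594\right) e^{- \frac{\omega^{2}}{396}}}{1185921}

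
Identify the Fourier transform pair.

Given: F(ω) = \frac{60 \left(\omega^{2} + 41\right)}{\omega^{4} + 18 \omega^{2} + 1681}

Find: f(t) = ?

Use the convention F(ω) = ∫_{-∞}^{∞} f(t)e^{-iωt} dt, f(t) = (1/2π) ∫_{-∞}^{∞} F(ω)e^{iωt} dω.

f(t) = 6 e^{- 5 \left|{t}\right|} \cos{\left(4 \left|{t}\right| \right)}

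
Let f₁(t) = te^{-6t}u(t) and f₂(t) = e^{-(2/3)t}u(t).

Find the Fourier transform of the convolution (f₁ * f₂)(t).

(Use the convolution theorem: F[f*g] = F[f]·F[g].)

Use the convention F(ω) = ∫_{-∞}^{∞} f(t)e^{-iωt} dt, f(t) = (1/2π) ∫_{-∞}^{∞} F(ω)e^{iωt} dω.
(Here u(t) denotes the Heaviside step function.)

F[f₁*f₂](ω) = \frac{3}{\left(i \omega + 6\right)^{2} \left(3 i \omega + 2\right)}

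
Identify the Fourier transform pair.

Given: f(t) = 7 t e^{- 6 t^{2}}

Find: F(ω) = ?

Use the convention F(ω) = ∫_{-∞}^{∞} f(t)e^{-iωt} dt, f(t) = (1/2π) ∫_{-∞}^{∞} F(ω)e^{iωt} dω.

F(ω) = - \frac{7 \sqrt{6} i \sqrt{\pi} \omega e^{- \frac{\omega^{2}}{24}}}{72}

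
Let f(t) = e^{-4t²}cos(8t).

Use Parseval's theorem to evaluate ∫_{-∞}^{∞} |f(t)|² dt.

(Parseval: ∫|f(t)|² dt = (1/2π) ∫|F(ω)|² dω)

∫|f(t)|² dt = \frac{\sqrt{2} \sqrt{\pi} \left(1 + e^{8}\right)}{8 e^{8}}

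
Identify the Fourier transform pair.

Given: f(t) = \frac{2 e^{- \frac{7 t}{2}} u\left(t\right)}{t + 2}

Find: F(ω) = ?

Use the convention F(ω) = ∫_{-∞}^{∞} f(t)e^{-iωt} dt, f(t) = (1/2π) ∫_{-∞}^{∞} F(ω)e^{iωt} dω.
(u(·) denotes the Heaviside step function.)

F(ω) = 2 e^{2 i \omega + 7} \operatorname{E}_{1}\left(2 i \omega + 7\right)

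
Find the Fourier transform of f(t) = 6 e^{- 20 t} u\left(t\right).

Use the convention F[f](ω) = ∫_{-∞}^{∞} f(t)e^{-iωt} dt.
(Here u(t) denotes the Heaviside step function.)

F(ω) = \frac{6}{i \omega + 20}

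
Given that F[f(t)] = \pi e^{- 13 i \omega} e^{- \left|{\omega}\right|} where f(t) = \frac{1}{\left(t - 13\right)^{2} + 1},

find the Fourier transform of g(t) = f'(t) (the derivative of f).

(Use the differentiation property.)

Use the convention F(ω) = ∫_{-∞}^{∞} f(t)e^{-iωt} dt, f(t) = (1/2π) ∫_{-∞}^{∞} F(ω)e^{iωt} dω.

F[g](ω) = i \pi \omega e^{- 13 i \omega - \left|{\omega}\right|}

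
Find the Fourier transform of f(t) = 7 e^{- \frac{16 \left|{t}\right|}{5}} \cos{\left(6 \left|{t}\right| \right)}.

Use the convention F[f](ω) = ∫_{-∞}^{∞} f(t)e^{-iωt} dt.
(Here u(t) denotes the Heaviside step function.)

F(ω) = \frac{1120 \left(25 \omega^{2} + 1156\right)}{625 \omega^{4} - 32200 \omega^{2} + 1336336}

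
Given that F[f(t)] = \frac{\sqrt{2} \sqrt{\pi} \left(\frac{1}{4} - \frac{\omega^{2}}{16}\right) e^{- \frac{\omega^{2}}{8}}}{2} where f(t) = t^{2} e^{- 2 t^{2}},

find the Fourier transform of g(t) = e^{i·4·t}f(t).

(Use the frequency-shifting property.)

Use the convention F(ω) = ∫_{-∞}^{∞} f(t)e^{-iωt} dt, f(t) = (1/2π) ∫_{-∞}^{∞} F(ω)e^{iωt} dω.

F[g](ω) = \frac{\sqrt{2} \sqrt{\pi} \left(4 - \left(\omega - 4\right)^{2}\right) e^{- \frac{\left(\omega - 4\right)^{2}}{8}}}{32}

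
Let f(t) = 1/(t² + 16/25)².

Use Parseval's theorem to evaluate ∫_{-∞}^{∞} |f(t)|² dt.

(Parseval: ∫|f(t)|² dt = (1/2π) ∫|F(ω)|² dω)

∫|f(t)|² dt = \frac{390625 \pi}{262144}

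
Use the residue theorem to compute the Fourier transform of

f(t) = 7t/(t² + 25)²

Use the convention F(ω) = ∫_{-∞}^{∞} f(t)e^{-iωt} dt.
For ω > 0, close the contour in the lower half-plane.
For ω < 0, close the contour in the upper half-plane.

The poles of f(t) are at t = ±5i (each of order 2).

Let g(z) = f(z)e^{-iωz}; for large |z| the factor e^{-iωz} decays in the lower half-plane when ω > 0 and in the upper half-plane when ω < 0.

Case ω > 0 (lower half-plane, clockwise contour ⇒ F(ω) = -2πi·ΣRes):
  Res_{z = - 5 i} g(z) = \frac{7 \omega e^{- 5 \omega}}{20} (pole of order 2)
  F(ω) = -2πi·ΣRes = - \frac{7 i \pi \omega e^{- 5 \omega}}{10}

Case ω < 0 (upper half-plane, counterclockwise contour ⇒ F(ω) = +2πi·ΣRes):
  Res_{z = 5 i} g(z) = - \frac{7 \omega e^{5 \omega}}{20} (pole of order 2)
  F(ω) = 2πi·ΣRes = - \frac{7 i \pi \omega e^{5 \omega}}{10}

Both cases combine into a single formula in |ω|:

F(ω) = - \frac{7 i \pi \omega e^{- 5 \left|{\omega}\right|}}{10}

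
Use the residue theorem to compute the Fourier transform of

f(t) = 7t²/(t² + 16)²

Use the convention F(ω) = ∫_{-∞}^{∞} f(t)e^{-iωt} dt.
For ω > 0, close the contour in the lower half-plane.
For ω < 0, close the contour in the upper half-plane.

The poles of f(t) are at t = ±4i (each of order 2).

Let g(z) = f(z)e^{-iωz}; for large |z| the factor e^{-iωz} decays in the lower half-plane when ω > 0 and in the upper half-plane when ω < 0.

Case ω > 0 (lower half-plane, clockwise contour ⇒ F(ω) = -2πi·ΣRes):
  Res_{z = - 4 i} g(z) = \frac{7 i \left(1 - 4 \omega\right) e^{- 4 \omega}}{16} (pole of order 2)
  F(ω) = -2πi·ΣRes = \frac{7 \pi \left(1 - 4 \omega\right) e^{- 4 \omega}}{8}

Case ω < 0 (upper half-plane, counterclockwise contour ⇒ F(ω) = +2πi·ΣRes):
  Res_{z = 4 i} g(z) = \frac{7 i \left(- 4 \omega - 1\right) e^{4 \omega}}{16} (pole of order 2)
  F(ω) = 2πi·ΣRes = \frac{7 \pi \left(4 \omega + 1\right) e^{4 \omega}}{8}

Both cases combine into a single formula in |ω|:

F(ω) = \frac{7 \pi \left(1 - 4 \left|{\omega}\right|\right) e^{- 4 \left|{\omega}\right|}}{8}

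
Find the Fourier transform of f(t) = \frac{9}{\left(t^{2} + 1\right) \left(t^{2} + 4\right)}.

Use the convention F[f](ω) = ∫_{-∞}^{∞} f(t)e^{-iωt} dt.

F(ω) = \frac{3 \pi \left(2 e^{\left|{\omega}\right|} - 1\right) e^{- 2 \left|{\omega}\right|}}{2}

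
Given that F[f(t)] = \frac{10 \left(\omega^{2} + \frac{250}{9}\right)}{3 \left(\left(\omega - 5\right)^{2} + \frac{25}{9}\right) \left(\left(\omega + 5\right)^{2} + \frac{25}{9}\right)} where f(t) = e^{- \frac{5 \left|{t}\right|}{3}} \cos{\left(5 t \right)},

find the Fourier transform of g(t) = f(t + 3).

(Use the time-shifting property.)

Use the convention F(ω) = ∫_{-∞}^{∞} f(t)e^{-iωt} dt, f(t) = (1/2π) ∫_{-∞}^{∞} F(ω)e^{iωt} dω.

F[g](ω) = \frac{\left(270 \omega^{2} + 7500\right) e^{3 i \omega}}{81 \omega^{4} - 3600 \omega^{2} + 62500}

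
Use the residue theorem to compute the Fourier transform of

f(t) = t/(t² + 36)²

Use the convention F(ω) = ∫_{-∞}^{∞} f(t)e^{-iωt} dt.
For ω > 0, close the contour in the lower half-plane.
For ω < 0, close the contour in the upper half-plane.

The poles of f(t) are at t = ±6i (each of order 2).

Let g(z) = f(z)e^{-iωz}; for large |z| the factor e^{-iωz} decays in the lower half-plane when ω > 0 and in the upper half-plane when ω < 0.

Case ω > 0 (lower half-plane, clockwise contour ⇒ F(ω) = -2πi·ΣRes):
  Res_{z = - 6 i} g(z) = \frac{\omega e^{- 6 \omega}}{24} (pole of order 2)
  F(ω) = -2πi·ΣRes = - \frac{i \pi \omega e^{- 6 \omega}}{12}

Case ω < 0 (upper half-plane, counterclockwise contour ⇒ F(ω) = +2πi·ΣRes):
  Res_{z = 6 i} g(z) = - \frac{\omega e^{6 \omega}}{24} (pole of order 2)
  F(ω) = 2πi·ΣRes = - \frac{i \pi \omega e^{6 \omega}}{12}

Both cases combine into a single formula in |ω|:

F(ω) = - \frac{i \pi \omega e^{- 6 \left|{\omega}\right|}}{12}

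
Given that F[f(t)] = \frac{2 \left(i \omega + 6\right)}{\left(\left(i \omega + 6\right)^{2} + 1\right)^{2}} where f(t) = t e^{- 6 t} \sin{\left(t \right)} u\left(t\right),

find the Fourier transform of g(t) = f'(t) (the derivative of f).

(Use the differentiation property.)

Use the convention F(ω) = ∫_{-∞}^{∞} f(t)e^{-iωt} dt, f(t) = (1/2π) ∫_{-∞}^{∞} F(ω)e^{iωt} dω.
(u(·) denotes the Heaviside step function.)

F[g](ω) = \frac{2 i \omega \left(i \omega + 6\right)}{\left(\left(i \omega + 6\right)^{2} + 1\right)^{2}}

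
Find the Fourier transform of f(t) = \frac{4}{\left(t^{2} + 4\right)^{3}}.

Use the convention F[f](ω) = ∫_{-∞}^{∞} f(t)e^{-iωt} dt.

F(ω) = \frac{\pi \left(4 \omega^{2} + 6 \left|{\omega}\right| + 3\right) e^{- 2 \left|{\omega}\right|}}{64}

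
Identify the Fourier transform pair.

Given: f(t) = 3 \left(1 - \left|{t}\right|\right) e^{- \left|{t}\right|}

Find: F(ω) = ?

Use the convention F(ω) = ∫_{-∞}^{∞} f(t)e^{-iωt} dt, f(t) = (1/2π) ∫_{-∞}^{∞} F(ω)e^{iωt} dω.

F(ω) = \frac{12 \omega^{2}}{\left(\omega^{2} + 1\right)^{2}}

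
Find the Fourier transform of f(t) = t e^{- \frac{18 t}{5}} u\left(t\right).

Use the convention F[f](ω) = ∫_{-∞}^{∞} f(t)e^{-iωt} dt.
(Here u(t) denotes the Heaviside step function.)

F(ω) = \frac{25}{\left(5 i \omega + 18\right)^{2}}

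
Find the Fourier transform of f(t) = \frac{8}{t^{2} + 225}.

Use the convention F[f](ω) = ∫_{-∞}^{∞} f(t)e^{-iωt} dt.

F(ω) = \frac{8 \pi e^{- 15 \left|{\omega}\right|}}{15}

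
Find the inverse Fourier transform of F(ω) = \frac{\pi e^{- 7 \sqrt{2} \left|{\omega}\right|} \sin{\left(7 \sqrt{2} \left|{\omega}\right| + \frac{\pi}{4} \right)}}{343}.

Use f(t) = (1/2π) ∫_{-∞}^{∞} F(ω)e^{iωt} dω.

f(t) = \frac{8}{t^{4} + 38416}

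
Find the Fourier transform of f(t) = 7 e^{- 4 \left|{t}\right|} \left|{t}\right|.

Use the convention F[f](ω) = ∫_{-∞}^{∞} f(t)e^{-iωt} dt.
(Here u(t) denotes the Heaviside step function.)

F(ω) = \frac{14 \left(16 - \omega^{2}\right)}{\left(\omega^{2} + 16\right)^{2}}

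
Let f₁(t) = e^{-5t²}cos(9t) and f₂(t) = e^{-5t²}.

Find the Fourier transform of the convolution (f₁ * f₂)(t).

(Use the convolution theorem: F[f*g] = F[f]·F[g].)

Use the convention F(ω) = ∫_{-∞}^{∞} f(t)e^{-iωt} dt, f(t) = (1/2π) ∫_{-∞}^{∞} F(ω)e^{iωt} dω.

F[f₁*f₂](ω) = \frac{\pi \left(e^{\frac{9 \omega}{5}} + 1\right) e^{- \frac{\omega^{2}}{10} - \frac{9 \omega}{10} - \frac{81}{20}}}{10}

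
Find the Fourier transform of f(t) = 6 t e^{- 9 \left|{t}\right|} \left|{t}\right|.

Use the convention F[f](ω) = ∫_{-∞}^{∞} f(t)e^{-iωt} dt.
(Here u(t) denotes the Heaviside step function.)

F(ω) = \frac{24 i \omega \left(\omega^{2} - 243\right)}{\left(\omega^{2} + 81\right)^{3}}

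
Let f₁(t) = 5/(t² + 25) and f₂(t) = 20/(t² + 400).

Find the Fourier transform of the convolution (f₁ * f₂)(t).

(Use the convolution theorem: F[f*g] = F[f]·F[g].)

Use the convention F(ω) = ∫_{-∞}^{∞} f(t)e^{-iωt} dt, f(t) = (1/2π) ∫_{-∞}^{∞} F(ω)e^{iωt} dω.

F[f₁*f₂](ω) = \pi^{2} e^{- 25 \left|{\omega}\right|}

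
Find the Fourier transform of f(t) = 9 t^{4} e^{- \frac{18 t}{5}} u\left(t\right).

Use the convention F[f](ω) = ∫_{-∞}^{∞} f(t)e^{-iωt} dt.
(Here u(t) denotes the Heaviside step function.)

F(ω) = \frac{675000}{\left(5 i \omega + 18\right)^{5}}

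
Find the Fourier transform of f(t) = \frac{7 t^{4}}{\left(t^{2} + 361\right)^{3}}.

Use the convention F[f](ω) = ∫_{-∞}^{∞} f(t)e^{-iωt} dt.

F(ω) = \frac{7 \pi \left(361 \omega^{2} - 95 \left|{\omega}\right| + 3\right) e^{- 19 \left|{\omega}\right|}}{152}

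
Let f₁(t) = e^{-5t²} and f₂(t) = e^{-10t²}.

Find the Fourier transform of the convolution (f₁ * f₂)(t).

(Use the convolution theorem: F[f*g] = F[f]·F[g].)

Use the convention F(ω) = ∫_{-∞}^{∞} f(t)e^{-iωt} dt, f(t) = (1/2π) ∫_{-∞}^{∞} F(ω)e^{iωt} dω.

F[f₁*f₂](ω) = \frac{\sqrt{2} \pi e^{- \frac{3 \omega^{2}}{40}}}{10}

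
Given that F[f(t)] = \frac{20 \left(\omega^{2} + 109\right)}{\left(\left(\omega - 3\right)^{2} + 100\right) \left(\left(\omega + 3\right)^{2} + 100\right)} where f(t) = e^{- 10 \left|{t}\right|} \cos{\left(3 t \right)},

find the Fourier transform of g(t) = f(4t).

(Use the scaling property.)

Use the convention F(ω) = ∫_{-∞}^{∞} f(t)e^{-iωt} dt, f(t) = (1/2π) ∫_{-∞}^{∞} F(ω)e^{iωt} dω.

F[g](ω) = \frac{80 \left(\omega^{2} + 1744\right)}{\omega^{4} + 2912 \omega^{2} + 3041536}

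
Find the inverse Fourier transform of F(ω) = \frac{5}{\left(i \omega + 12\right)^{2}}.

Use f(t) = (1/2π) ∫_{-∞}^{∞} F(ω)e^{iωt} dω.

f(t) = 5 t e^{- 12 t} u\left(t\right)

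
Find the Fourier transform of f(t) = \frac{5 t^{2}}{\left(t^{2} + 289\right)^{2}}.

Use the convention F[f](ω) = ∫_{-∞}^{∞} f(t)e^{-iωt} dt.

F(ω) = \frac{5 \pi \left(1 - 17 \left|{\omega}\right|\right) e^{- 17 \left|{\omega}\right|}}{34}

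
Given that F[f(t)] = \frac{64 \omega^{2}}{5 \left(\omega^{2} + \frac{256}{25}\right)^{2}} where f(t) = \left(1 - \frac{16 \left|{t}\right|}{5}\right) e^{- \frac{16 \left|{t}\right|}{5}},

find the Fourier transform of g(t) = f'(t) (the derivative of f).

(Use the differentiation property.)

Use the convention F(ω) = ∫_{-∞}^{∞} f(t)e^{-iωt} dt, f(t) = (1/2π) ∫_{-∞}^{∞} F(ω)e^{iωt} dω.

F[g](ω) = \frac{8000 i \omega^{3}}{\left(25 \omega^{2} + 256\right)^{2}}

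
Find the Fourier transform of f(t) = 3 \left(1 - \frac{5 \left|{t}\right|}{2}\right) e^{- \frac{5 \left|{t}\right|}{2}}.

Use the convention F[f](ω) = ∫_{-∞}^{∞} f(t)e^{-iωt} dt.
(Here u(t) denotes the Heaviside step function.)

F(ω) = \frac{480 \omega^{2}}{\left(4 \omega^{2} + 25\right)^{2}}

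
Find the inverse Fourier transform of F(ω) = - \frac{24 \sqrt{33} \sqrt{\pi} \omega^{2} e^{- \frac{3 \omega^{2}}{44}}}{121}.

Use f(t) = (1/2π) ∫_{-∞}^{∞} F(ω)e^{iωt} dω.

f(t) = 8 \left(\frac{44 t^{2}}{3} - 2\right) e^{- \frac{11 t^{2}}{3}}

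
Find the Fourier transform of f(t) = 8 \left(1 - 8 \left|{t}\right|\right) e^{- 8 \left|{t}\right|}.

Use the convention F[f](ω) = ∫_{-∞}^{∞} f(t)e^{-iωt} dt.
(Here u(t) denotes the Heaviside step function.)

F(ω) = \frac{256 \omega^{2}}{\left(\omega^{2} + 64\right)^{2}}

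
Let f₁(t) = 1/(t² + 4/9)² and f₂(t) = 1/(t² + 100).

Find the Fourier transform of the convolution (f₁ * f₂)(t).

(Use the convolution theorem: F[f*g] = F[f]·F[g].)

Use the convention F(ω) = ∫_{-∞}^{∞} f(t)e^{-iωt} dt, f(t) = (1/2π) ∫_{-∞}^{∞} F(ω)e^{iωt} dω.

F[f₁*f₂](ω) = \frac{9 \pi^{2} \left(2 \left|{\omega}\right| + 3\right) e^{- \frac{32 \left|{\omega}\right|}{3}}}{160}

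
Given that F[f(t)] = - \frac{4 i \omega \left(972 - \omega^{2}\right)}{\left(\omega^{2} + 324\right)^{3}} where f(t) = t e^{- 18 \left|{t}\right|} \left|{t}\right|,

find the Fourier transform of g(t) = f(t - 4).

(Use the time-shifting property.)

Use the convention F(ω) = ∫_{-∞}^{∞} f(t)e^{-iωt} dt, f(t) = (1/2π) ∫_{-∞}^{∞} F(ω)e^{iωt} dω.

F[g](ω) = \frac{4 i \omega \left(\omega^{2} - 972\right) e^{- 4 i \omega}}{\left(\omega^{2} + 324\right)^{3}}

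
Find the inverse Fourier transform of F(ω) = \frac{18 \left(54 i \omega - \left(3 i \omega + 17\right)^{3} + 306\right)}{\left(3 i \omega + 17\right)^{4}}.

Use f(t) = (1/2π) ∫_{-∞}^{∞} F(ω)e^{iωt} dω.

f(t) = 6 \left(t^{2} - 1\right) e^{- \frac{17 t}{3}} u\left(t\right)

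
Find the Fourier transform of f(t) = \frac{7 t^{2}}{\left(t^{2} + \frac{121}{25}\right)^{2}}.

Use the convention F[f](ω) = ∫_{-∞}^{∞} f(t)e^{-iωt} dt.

F(ω) = \frac{7 \pi \left(5 - 11 \left|{\omega}\right|\right) e^{- \frac{11 \left|{\omega}\right|}{5}}}{22}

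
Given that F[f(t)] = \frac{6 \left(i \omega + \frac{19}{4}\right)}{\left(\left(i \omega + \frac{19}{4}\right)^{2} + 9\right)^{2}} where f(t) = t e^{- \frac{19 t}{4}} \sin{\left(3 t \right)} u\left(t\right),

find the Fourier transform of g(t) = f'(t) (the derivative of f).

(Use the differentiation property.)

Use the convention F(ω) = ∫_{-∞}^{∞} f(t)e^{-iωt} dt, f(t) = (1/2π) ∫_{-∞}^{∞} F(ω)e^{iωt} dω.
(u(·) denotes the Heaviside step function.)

F[g](ω) = \frac{384 i \omega \left(4 i \omega + 19\right)}{\left(\left(4 i \omega + 19\right)^{2} + 144\right)^{2}}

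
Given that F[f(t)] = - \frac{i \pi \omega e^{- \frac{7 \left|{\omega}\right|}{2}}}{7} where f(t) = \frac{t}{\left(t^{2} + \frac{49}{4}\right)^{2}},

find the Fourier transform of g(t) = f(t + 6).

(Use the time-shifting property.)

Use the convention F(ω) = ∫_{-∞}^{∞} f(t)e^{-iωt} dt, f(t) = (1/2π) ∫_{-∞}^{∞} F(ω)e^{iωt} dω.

F[g](ω) = - \frac{i \pi \omega e^{6 i \omega - \frac{7 \left|{\omega}\right|}{2}}}{7}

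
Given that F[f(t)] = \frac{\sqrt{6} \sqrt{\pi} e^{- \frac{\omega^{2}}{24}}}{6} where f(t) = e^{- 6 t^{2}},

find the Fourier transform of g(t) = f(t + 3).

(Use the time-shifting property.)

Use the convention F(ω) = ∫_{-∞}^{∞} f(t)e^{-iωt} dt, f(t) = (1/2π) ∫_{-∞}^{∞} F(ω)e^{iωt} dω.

F[g](ω) = \frac{\sqrt{6} \sqrt{\pi} e^{\frac{\omega \left(- \omega + 72 i\right)}{24}}}{6}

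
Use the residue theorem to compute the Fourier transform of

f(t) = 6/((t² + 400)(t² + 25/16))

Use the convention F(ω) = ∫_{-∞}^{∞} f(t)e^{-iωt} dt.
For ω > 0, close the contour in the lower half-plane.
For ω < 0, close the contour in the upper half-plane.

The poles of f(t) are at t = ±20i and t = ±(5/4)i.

Let g(z) = f(z)e^{-iωz}; for large |z| the factor e^{-iωz} decays in the lower half-plane when ω > 0 and in the upper half-plane when ω < 0.

Case ω > 0 (lower half-plane, clockwise contour ⇒ F(ω) = -2πi·ΣRes):
  Res_{z = - 20 i} g(z) = - \frac{4 i e^{- 20 \omega}}{10625}
  Res_{z = - \frac{5 i}{4}} g(z) = \frac{64 i e^{- \frac{5 \omega}{4}}}{10625}
  F(ω) = -2πi·ΣRes = - \frac{8 \pi e^{- 20 \omega}}{10625} + \frac{128 \pi e^{- \frac{5 \omega}{4}}}{10625}

Case ω < 0 (upper half-plane, counterclockwise contour ⇒ F(ω) = +2πi·ΣRes):
  Res_{z = 20 i} g(z) = \frac{4 i e^{20 \omega}}{10625}
  Res_{z = \frac{5 i}{4}} g(z) = - \frac{64 i e^{\frac{5 \omega}{4}}}{10625}
  F(ω) = 2πi·ΣRes = \frac{8 \pi \left(16 e^{\frac{5 \omega}{4}} - e^{20 \omega}\right)}{10625}

Both cases combine into a single formula in |ω|:

F(ω) = - \frac{8 \pi e^{- 20 \left|{\omega}\right|}}{10625} + \frac{128 \pi e^{- \frac{5 \left|{\omega}\right|}{4}}}{10625}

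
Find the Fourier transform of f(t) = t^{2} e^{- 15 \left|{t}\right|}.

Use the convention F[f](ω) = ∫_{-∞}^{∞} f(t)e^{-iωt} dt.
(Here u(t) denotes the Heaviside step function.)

F(ω) = \frac{180 \left(75 - \omega^{2}\right)}{\left(\omega^{2} + 225\right)^{3}}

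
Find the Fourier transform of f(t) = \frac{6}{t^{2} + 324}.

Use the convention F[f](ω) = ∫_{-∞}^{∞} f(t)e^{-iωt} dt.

F(ω) = \frac{\pi e^{- 18 \left|{\omega}\right|}}{3}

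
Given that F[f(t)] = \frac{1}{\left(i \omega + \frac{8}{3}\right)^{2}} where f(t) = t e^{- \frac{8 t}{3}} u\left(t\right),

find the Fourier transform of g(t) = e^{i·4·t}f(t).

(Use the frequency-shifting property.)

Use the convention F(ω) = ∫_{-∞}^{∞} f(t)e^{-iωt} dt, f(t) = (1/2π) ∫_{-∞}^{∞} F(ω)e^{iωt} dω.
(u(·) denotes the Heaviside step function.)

F[g](ω) = \frac{9}{\left(3 i \left(\omega - 4\right) + 8\right)^{2}}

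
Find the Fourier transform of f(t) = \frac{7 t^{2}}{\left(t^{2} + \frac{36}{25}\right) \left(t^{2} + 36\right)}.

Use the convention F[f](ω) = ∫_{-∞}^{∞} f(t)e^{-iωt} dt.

F(ω) = \frac{175 \pi e^{- 6 \left|{\omega}\right|}}{144} - \frac{35 \pi e^{- \frac{6 \left|{\omega}\right|}{5}}}{144}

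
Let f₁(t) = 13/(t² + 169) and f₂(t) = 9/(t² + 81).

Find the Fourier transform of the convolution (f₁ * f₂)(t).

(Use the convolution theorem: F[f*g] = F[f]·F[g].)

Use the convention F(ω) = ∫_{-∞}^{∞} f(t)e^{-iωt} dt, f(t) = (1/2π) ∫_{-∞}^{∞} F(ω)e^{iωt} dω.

F[f₁*f₂](ω) = \pi^{2} e^{- 22 \left|{\omega}\right|}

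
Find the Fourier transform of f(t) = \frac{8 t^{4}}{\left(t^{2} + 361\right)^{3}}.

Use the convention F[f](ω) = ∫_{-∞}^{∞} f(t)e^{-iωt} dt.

F(ω) = \frac{\pi \left(361 \omega^{2} - 95 \left|{\omega}\right| + 3\right) e^{- 19 \left|{\omega}\right|}}{19}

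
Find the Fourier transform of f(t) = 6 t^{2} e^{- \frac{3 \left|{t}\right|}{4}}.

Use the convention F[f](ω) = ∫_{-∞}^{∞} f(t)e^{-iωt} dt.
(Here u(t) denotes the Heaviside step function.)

F(ω) = \frac{13824 \left(3 - 16 \omega^{2}\right)}{\left(16 \omega^{2} + 9\right)^{3}}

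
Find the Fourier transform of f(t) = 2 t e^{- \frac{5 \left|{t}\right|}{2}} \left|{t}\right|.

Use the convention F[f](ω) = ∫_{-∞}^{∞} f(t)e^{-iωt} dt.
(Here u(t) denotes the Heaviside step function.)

F(ω) = \frac{128 i \omega \left(4 \omega^{2} - 75\right)}{\left(4 \omega^{2} + 25\right)^{3}}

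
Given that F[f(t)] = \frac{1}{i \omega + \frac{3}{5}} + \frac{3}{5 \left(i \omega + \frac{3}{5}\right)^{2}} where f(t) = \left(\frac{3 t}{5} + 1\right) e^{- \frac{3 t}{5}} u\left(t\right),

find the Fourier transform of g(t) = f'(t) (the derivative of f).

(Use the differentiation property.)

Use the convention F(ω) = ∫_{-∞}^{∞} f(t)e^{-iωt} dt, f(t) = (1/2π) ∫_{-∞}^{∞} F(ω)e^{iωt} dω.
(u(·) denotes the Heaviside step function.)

F[g](ω) = \frac{5 \omega \left(5 \omega - 6 i\right)}{25 \omega^{2} - 30 i \omega - 9}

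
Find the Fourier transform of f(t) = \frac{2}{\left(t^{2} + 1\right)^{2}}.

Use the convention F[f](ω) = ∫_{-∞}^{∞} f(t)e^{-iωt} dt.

F(ω) = \pi \left(\left|{\omega}\right| + 1\right) e^{- \left|{\omega}\right|}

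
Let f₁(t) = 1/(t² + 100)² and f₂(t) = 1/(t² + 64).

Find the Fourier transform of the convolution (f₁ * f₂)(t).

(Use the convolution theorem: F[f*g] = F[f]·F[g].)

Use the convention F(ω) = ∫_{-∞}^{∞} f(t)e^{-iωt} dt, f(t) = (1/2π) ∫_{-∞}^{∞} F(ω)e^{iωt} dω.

F[f₁*f₂](ω) = \frac{\pi^{2} \left(10 \left|{\omega}\right| + 1\right) e^{- 18 \left|{\omega}\right|}}{16000}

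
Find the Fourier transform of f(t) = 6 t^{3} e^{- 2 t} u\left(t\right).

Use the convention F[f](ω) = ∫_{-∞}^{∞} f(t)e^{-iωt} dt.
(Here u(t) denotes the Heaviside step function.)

F(ω) = \frac{36}{\left(i \omega + 2\right)^{4}}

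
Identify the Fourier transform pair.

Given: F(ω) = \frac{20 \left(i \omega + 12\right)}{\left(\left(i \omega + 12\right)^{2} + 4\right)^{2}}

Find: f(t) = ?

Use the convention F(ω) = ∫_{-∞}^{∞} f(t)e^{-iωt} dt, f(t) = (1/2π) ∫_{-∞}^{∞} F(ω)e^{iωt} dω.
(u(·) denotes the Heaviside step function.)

f(t) = 5 t e^{- 12 t} \sin{\left(2 t \right)} u\left(t\right)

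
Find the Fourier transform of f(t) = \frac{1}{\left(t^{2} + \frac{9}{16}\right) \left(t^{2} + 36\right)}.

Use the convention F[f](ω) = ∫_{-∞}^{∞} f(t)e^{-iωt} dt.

F(ω) = - \frac{8 \pi e^{- 6 \left|{\omega}\right|}}{1701} + \frac{64 \pi e^{- \frac{3 \left|{\omega}\right|}{4}}}{1701}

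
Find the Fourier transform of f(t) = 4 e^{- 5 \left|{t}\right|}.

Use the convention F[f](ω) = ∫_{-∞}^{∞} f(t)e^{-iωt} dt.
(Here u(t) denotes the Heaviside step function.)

F(ω) = \frac{40}{\omega^{2} + 25}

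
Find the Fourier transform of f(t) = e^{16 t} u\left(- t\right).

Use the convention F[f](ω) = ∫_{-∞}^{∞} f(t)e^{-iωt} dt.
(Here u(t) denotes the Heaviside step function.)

F(ω) = \frac{i}{\omega + 16 i}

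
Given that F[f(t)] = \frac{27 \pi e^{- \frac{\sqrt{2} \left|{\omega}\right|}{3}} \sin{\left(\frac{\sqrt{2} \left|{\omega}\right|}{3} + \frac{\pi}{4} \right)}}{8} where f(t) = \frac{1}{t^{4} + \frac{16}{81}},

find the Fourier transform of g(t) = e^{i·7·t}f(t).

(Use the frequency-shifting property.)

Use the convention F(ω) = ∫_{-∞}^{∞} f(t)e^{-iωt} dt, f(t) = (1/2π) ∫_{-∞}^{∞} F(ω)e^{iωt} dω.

F[g](ω) = \frac{27 \pi e^{- \frac{\sqrt{2} \left|{\omega - 7}\right|}{3}} \sin{\left(\frac{\sqrt{2} \left|{\omega - 7}\right|}{3} + \frac{\pi}{4} \right)}}{8}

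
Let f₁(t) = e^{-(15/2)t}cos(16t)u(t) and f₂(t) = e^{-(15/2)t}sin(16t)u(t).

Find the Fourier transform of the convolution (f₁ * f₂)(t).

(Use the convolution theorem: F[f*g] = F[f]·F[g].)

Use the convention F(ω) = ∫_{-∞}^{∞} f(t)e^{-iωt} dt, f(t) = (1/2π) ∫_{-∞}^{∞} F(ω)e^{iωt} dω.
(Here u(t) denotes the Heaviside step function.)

F[f₁*f₂](ω) = \frac{128 \left(2 i \omega + 15\right)}{\left(\left(2 i \omega + 15\right)^{2} + 1024\right)^{2}}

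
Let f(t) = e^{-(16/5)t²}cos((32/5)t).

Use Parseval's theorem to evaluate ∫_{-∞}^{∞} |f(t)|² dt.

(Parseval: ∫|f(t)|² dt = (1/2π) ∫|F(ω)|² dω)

∫|f(t)|² dt = \frac{\sqrt{10} \sqrt{\pi} \left(1 + e^{\frac{32}{5}}\right)}{16 e^{\frac{32}{5}}}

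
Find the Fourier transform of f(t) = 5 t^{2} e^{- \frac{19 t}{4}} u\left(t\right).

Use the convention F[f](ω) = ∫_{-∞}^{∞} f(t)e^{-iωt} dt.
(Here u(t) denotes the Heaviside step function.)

F(ω) = \frac{640}{\left(4 i \omega + 19\right)^{3}}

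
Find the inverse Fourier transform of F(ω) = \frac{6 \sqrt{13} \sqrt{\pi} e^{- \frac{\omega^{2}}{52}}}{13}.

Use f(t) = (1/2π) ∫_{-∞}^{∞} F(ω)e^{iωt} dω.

f(t) = 6 e^{- 13 t^{2}}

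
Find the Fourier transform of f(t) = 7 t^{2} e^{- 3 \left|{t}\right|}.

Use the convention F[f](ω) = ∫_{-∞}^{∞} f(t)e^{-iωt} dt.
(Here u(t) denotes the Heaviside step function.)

F(ω) = \frac{252 \left(3 - \omega^{2}\right)}{\left(\omega^{2} + 9\right)^{3}}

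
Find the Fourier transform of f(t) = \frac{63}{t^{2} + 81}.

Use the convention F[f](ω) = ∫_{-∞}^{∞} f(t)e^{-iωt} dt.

F(ω) = 7 \pi e^{- 9 \left|{\omega}\right|}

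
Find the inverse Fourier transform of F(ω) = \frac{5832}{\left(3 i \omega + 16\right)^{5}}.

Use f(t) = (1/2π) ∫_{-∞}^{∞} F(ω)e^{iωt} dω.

f(t) = t^{4} e^{- \frac{16 t}{3}} u\left(t\right)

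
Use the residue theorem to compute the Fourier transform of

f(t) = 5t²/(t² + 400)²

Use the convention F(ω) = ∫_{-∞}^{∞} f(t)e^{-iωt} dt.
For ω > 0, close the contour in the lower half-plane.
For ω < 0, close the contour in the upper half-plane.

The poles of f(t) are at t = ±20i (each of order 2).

Let g(z) = f(z)e^{-iωz}; for large |z| the factor e^{-iωz} decays in the lower half-plane when ω > 0 and in the upper half-plane when ω < 0.

Case ω > 0 (lower half-plane, clockwise contour ⇒ F(ω) = -2πi·ΣRes):
  Res_{z = - 20 i} g(z) = \frac{i \left(1 - 20 \omega\right) e^{- 20 \omega}}{16} (pole of order 2)
  F(ω) = -2πi·ΣRes = \frac{\pi \left(1 - 20 \omega\right) e^{- 20 \omega}}{8}

Case ω < 0 (upper half-plane, counterclockwise contour ⇒ F(ω) = +2πi·ΣRes):
  Res_{z = 20 i} g(z) = \frac{i \left(- 20 \omega - 1\right) e^{20 \omega}}{16} (pole of order 2)
  F(ω) = 2πi·ΣRes = \frac{\pi \left(20 \omega + 1\right) e^{20 \omega}}{8}

Both cases combine into a single formula in |ω|:

F(ω) = \frac{\pi \left(1 - 20 \left|{\omega}\right|\right) e^{- 20 \left|{\omega}\right|}}{8}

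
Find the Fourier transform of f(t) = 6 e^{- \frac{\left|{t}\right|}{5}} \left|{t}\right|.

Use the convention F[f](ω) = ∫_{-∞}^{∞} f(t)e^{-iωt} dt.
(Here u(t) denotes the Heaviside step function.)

F(ω) = \frac{300 \left(1 - 25 \omega^{2}\right)}{\left(25 \omega^{2} + 1\right)^{2}}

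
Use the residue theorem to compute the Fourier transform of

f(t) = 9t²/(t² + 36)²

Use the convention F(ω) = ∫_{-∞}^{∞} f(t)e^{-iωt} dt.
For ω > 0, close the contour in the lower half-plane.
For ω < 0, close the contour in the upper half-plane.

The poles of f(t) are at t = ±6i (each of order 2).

Let g(z) = f(z)e^{-iωz}; for large |z| the factor e^{-iωz} decays in the lower half-plane when ω > 0 and in the upper half-plane when ω < 0.

Case ω > 0 (lower half-plane, clockwise contour ⇒ F(ω) = -2πi·ΣRes):
  Res_{z = - 6 i} g(z) = \frac{3 i \left(1 - 6 \omega\right) e^{- 6 \omega}}{8} (pole of order 2)
  F(ω) = -2πi·ΣRes = \frac{3 \pi \left(1 - 6 \omega\right) e^{- 6 \omega}}{4}

Case ω < 0 (upper half-plane, counterclockwise contour ⇒ F(ω) = +2πi·ΣRes):
  Res_{z = 6 i} g(z) = \frac{3 i \left(- 6 \omega - 1\right) e^{6 \omega}}{8} (pole of order 2)
  F(ω) = 2πi·ΣRes = \frac{3 \pi \left(6 \omega + 1\right) e^{6 \omega}}{4}

Both cases combine into a single formula in |ω|:

F(ω) = \frac{3 \pi \left(1 - 6 \left|{\omega}\right|\right) e^{- 6 \left|{\omega}\right|}}{4}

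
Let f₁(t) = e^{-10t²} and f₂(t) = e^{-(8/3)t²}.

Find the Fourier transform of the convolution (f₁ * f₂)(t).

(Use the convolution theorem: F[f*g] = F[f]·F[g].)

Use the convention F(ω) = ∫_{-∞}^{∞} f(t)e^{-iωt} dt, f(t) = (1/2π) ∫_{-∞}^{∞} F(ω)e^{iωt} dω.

F[f₁*f₂](ω) = \frac{\sqrt{15} \pi e^{- \frac{19 \omega^{2}}{160}}}{20}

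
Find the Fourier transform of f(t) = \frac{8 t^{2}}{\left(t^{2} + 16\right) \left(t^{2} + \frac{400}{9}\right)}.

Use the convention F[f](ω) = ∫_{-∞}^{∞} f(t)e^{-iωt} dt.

F(ω) = - \frac{9 \pi e^{- 4 \left|{\omega}\right|}}{8} + \frac{15 \pi e^{- \frac{20 \left|{\omega}\right|}{3}}}{8}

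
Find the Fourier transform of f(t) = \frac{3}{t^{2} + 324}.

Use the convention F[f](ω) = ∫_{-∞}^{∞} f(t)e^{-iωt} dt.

F(ω) = \frac{\pi e^{- 18 \left|{\omega}\right|}}{6}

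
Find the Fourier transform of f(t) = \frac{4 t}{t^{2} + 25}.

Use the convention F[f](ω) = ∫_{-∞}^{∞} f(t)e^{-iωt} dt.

F(ω) = - 4 i \pi e^{- 5 \left|{\omega}\right|} \operatorname{sign}{\left(\omega \right)}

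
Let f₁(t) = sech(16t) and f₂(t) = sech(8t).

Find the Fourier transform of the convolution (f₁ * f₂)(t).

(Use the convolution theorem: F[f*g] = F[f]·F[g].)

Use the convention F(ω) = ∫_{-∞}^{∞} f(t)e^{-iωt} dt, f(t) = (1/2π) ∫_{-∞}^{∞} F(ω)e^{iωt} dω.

F[f₁*f₂](ω) = \frac{\pi^{2} \sinh{\left(\frac{\pi \omega}{32} \right)}}{32 \sinh{\left(\frac{\pi \omega}{8} \right)}}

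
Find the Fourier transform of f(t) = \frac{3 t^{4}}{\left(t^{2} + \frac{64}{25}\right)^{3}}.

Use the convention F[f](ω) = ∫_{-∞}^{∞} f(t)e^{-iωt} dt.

F(ω) = \frac{3 \pi \left(64 \omega^{2} - 200 \left|{\omega}\right| + 75\right) e^{- \frac{8 \left|{\omega}\right|}{5}}}{320}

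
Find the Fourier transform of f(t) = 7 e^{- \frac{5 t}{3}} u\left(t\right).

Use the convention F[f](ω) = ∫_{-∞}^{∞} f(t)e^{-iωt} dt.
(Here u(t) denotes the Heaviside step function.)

F(ω) = \frac{21}{3 i \omega + 5}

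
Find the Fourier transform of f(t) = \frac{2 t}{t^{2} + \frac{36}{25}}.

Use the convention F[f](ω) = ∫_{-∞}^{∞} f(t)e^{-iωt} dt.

F(ω) = - 2 i \pi e^{- \frac{6 \left|{\omega}\right|}{5}} \operatorname{sign}{\left(\omega \right)}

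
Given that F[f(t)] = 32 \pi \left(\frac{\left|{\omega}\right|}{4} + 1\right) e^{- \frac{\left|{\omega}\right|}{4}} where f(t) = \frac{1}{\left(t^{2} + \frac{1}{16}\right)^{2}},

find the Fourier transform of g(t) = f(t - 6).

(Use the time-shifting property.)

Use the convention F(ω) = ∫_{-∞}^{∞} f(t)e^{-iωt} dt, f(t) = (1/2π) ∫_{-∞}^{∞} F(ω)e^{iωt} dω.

F[g](ω) = 8 \pi \left(\left|{\omega}\right| + 4\right) e^{- 6 i \omega - \frac{\left|{\omega}\right|}{4}}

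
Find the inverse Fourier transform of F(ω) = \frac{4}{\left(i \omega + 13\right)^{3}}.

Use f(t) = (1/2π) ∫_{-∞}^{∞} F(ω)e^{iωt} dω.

f(t) = 2 t^{2} e^{- 13 t} u\left(t\right)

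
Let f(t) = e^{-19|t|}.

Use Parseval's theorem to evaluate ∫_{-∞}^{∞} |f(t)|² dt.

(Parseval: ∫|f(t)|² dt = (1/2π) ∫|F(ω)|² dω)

∫|f(t)|² dt = \frac{1}{19}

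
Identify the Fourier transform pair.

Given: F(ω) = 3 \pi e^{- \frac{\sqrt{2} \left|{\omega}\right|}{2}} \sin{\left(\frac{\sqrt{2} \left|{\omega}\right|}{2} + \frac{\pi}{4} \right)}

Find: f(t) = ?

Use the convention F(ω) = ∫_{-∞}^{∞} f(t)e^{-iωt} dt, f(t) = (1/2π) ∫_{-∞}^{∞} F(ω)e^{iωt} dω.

f(t) = \frac{3}{t^{4} + 1}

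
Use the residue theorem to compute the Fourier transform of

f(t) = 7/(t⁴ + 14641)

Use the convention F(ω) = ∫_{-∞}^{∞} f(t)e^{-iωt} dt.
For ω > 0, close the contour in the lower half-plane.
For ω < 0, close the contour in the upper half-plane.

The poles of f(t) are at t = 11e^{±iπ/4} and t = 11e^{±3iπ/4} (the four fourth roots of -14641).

Let g(z) = f(z)e^{-iωz}; for large |z| the factor e^{-iωz} decays in the lower half-plane when ω > 0 and in the upper half-plane when ω < 0.

Case ω > 0 (lower half-plane, clockwise contour ⇒ F(ω) = -2πi·ΣRes):
  Res_{z = - \frac{11 \sqrt{2}}{2} - \frac{11 \sqrt{2} i}{2}} g(z) = \frac{7 \sqrt{2} i \left(1 - i\right) e^{\frac{11 \sqrt{2} \omega \left(-1 + i\right)}{2}}}{10648}
  Res_{z = \frac{11 \sqrt{2}}{2} - \frac{11 \sqrt{2} i}{2}} g(z) = \frac{7 \sqrt{2} i \left(1 + i\right) e^{- \frac{11 \sqrt{2} \omega \left(1 + i\right)}{2}}}{10648}
  F(ω) = -2πi·ΣRes = \frac{7 \sqrt{2} \pi \left(1 - i\right) \left(e^{11 \sqrt{2} i \omega} + i\right) e^{- \frac{11 \sqrt{2} \omega \left(1 + i\right)}{2}}}{5324} = \frac{7 \pi e^{- \frac{11 \sqrt{2} \omega}{2}} \sin{\left(\frac{11 \sqrt{2} \omega}{2} + \frac{\pi}{4} \right)}}{1331}

Case ω < 0 (upper half-plane, counterclockwise contour ⇒ F(ω) = +2πi·ΣRes):
  Res_{z = \frac{11 \sqrt{2}}{2} + \frac{11 \sqrt{2} i}{2}} g(z) = \frac{7 \sqrt{2} i \left(-1 + i\right) e^{\frac{11 \sqrt{2} \omega \left(1 - i\right)}{2}}}{10648}
  Res_{z = - \frac{11 \sqrt{2}}{2} + \frac{11 \sqrt{2} i}{2}} g(z) = \frac{7 \sqrt{2} \left(1 - i\right) e^{\frac{11 \sqrt{2} \omega \left(1 + i\right)}{2}}}{10648}
  F(ω) = 2πi·ΣRes = - \frac{7 \sqrt{2} i \pi \left(i \left(1 - i\right) e^{\frac{11 \sqrt{2} \omega \left(1 - i\right)}{2}} - \left(1 - i\right) e^{\frac{11 \sqrt{2} \omega \left(1 + i\right)}{2}}\right)}{5324} = \frac{7 \pi e^{\frac{11 \sqrt{2} \omega}{2}} \cos{\left(\frac{11 \sqrt{2} \omega}{2} + \frac{\pi}{4} \right)}}{1331}

Both cases combine into a single formula in |ω|:

F(ω) = \frac{7 \pi e^{- \frac{11 \sqrt{2} \left|{\omega}\right|}{2}} \sin{\left(\frac{11 \sqrt{2} \left|{\omega}\right|}{2} + \frac{\pi}{4} \right)}}{1331}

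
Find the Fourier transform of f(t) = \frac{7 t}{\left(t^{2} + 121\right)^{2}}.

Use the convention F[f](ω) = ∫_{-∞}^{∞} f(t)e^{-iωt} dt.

F(ω) = - \frac{7 i \pi \omega e^{- 11 \left|{\omega}\right|}}{22}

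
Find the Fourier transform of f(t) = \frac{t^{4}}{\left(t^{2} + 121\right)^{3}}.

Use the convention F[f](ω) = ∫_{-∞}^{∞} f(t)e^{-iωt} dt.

F(ω) = \frac{\pi \left(121 \omega^{2} - 55 \left|{\omega}\right| + 3\right) e^{- 11 \left|{\omega}\right|}}{88}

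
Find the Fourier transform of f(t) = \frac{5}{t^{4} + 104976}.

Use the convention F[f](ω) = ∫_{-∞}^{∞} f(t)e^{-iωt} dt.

F(ω) = \frac{5 \pi e^{- 9 \sqrt{2} \left|{\omega}\right|} \sin{\left(9 \sqrt{2} \left|{\omega}\right| + \frac{\pi}{4} \right)}}{5832}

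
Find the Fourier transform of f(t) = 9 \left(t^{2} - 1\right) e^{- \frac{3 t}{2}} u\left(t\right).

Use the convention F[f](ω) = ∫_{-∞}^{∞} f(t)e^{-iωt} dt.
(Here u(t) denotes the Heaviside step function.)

F(ω) = \frac{18 \left(16 i \omega - \left(2 i \omega + 3\right)^{3} + 24\right)}{\left(2 i \omega + 3\right)^{4}}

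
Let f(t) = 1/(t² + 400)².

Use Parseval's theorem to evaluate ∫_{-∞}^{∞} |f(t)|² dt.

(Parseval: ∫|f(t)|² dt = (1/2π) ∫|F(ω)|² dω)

∫|f(t)|² dt = \frac{\pi}{4096000000}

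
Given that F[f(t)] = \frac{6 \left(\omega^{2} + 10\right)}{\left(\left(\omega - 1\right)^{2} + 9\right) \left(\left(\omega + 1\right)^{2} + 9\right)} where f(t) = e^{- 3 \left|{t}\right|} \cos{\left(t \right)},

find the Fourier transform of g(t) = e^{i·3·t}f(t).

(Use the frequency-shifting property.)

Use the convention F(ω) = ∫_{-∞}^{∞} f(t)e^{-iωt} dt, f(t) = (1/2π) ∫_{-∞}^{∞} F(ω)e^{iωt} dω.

F[g](ω) = \frac{6 \left(\left(\omega - 3\right)^{2} + 10\right)}{\left(\left(\omega - 4\right)^{2} + 9\right) \left(\left(\omega - 2\right)^{2} + 9\right)}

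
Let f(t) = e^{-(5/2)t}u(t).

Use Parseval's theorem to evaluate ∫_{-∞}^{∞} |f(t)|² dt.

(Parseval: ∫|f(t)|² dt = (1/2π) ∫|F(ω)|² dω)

∫|f(t)|² dt = \frac{1}{5}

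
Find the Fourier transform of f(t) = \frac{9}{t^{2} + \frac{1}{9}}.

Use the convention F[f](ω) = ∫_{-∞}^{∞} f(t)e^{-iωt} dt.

F(ω) = 27 \pi e^{- \frac{\left|{\omega}\right|}{3}}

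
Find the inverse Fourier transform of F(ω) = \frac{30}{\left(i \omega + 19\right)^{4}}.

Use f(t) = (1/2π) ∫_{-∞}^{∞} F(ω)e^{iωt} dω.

f(t) = 5 t^{3} e^{- 19 t} u\left(t\right)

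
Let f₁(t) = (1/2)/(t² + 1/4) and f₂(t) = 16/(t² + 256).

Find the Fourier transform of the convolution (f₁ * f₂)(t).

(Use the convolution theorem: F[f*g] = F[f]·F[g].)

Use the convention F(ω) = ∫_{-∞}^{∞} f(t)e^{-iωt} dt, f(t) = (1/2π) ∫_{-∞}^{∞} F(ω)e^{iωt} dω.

F[f₁*f₂](ω) = \pi^{2} e^{- \frac{33 \left|{\omega}\right|}{2}}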